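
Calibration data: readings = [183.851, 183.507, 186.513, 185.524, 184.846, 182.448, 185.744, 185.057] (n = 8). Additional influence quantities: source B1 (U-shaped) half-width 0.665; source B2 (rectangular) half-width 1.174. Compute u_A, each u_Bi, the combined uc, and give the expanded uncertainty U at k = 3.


mean = (183.851 + 183.507 + 186.513 + 185.524 + 184.846 + 182.448 + 185.744 + 185.057) / 8 = 184.68625
s = sqrt(sum((x - mean)^2)/(n-1)) = 1.3319528
u_A = s / sqrt(n) = 1.3319528 / sqrt(8) = 0.47091643
u_B1 = 0.665 / sqrt(2) = 0.47022601
u_B2 = 1.174 / sqrt(3) = 0.67780922
uc = sqrt(0.47091643^2 + 0.47022601^2 + 0.67780922^2) = 0.9498948
U = k * uc = 3 * 0.9498948
U = 2.8497

2.8497


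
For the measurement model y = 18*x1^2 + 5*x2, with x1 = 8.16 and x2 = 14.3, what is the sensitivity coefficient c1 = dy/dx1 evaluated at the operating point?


y = 18*x1^2 + 5*x2
dy/dx1 = 2*18*x1
Evaluate at x1 = 8.16: c1 = 36 * 8.16
c1 = 293.7600

293.7600


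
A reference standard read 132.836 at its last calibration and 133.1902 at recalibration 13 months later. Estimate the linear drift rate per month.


rate = (v2 - v1) / months
= (133.1902 - 132.836) / 13
= 0.3542 / 13
= 0.0272

0.0272


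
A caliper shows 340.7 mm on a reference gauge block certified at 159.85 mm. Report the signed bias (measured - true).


Systematic error = measured - true
= 340.7 - 159.85
= 180.8500

180.8500


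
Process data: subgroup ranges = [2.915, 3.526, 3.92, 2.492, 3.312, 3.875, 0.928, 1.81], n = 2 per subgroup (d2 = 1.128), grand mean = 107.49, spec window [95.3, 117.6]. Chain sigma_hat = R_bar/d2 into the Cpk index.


R_bar = (2.915 + 3.526 + 3.92 + 2.492 + 3.312 + 3.875 + 0.928 + 1.81) / 8 = 2.84725
sigma = R_bar / d2 = 2.84725 / 1.128 = 2.5241578
Cp = (USL - LSL)/(6*sigma) = (117.6 - 95.3)/(6*2.5241578) = 1.4724
Cpu = (117.6 - 107.49)/(3*2.5241578) = 1.3351
Cpl = (107.49 - 95.3)/(3*2.5241578) = 1.6098
Cpk = min(Cpu, Cpl) = 1.3351

1.3351


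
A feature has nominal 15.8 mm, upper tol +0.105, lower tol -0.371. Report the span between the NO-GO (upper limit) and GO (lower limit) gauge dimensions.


GO = nominal - lower_tol (smallest hole = maximum material condition)
GO = 15.8 - 0.371 = 15.429
NO-GO = nominal + upper_tol (largest hole = least material condition)
NO-GO = 15.8 + 0.105 = 15.905
spread = NO-GO - GO = 15.905 - 15.429 = 0.4760

0.4760


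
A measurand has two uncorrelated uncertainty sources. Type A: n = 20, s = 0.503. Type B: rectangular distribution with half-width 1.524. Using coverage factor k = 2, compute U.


u_A = s / sqrt(n) = 0.503 / sqrt(20) = 0.11247422
u_B = half_width / sqrt(3) = 1.524 / sqrt(3) = 0.87988181
uc = sqrt(u_A^2 + u_B^2) = sqrt(0.11247422^2 + 0.87988181^2) = 0.8870414
U = k * uc = 2 * 0.8870414
U = 1.7741

1.7741


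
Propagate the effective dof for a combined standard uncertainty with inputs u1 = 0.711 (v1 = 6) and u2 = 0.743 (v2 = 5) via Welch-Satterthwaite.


uc = sqrt(u1^2 + u2^2) = sqrt(0.711^2 + 0.743^2) = 1.0283822
v_eff = uc^4 / (u1^4/v1 + u2^4/v2)
= 1.0283822^4 / (0.711^4/6 + 0.743^4/5)
= 1.1184542 / 0.10354353
v_eff = 10.8018

10.8018


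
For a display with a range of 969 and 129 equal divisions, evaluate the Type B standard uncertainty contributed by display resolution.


resolution = range / divisions
resolution = 969 / 129 = 7.5116279
u_res = resolution / (2*sqrt(3))
u_res = 7.5116279 / 3.4641016
u_res = 2.1684

2.1684


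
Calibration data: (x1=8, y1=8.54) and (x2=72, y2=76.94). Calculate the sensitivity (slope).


slope = (y2 - y1) / (x2 - x1)
= (76.94 - 8.54) / (72 - 8)
= 68.4000 / 64
= 1.0688

1.0688


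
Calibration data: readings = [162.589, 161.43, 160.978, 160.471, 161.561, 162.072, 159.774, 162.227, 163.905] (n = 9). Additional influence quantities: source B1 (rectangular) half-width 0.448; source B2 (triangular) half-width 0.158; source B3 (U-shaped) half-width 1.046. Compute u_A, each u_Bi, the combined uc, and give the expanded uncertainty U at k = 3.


mean = (162.589 + 161.43 + 160.978 + 160.471 + 161.561 + 162.072 + 159.774 + 162.227 + 163.905) / 9 = 161.6674444
s = sqrt(sum((x - mean)^2)/(n-1)) = 1.2192386
u_A = s / sqrt(n) = 1.2192386 / sqrt(9) = 0.40641287
u_B1 = 0.448 / sqrt(3) = 0.25865292
u_B2 = 0.158 / sqrt(6) = 0.06450323
u_B3 = 1.046 / sqrt(2) = 0.73963369
uc = sqrt(0.40641287^2 + 0.25865292^2 + 0.06450323^2 + 0.73963369^2) = 0.88503752
U = k * uc = 3 * 0.88503752
U = 2.6551

2.6551


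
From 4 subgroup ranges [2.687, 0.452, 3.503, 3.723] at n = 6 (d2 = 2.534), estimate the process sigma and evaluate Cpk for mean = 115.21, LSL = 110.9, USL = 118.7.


R_bar = (2.687 + 0.452 + 3.503 + 3.723) / 4 = 2.59125
sigma = R_bar / d2 = 2.59125 / 2.534 = 1.0225927
Cp = (USL - LSL)/(6*sigma) = (118.7 - 110.9)/(6*1.0225927) = 1.2713
Cpu = (118.7 - 115.21)/(3*1.0225927) = 1.1376
Cpl = (115.21 - 110.9)/(3*1.0225927) = 1.4049
Cpk = min(Cpu, Cpl) = 1.1376

1.1376


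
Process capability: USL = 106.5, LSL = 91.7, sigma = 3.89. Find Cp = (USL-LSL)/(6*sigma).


Cp = (USL - LSL) / (6 * sigma)
= (106.5 - 91.7) / (6 * 3.89)
= 14.8000 / 23.3400
= 0.6341

0.6341


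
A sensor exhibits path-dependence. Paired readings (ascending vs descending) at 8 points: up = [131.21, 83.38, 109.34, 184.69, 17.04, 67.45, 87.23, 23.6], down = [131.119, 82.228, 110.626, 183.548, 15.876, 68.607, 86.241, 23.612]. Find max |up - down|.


|131.21 - 131.119| = 0.0910
|83.38 - 82.228| = 1.1520
|109.34 - 110.626| = 1.2860
|184.69 - 183.548| = 1.1420
|17.04 - 15.876| = 1.1640
|67.45 - 68.607| = 1.1570
|87.23 - 86.241| = 0.9890
|23.6 - 23.612| = 0.0120
hysteresis = max(diffs) = 1.2860

1.2860


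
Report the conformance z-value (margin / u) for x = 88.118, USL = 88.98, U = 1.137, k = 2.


u = U / k = 1.137 / 2 = 0.5685
margin = |USL - x| = |88.98 - 88.118| = 0.862
z = margin / u = 0.862 / 0.5685
z = 1.5163

1.5163


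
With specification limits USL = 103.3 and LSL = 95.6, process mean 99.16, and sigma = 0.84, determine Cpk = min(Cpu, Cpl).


Cpu = (USL - mean) / (3*sigma) = (103.3 - 99.16) / (3*0.84) = 1.6429
Cpl = (mean - LSL) / (3*sigma) = (99.16 - 95.6) / (3*0.84) = 1.4127
Cpk = min(Cpu, Cpl) = 1.4127

1.4127


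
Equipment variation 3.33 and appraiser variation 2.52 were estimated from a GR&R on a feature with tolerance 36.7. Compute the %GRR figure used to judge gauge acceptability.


GRR = sqrt(EV^2 + AV^2) = sqrt(3.33^2 + 2.52^2) = 4.1760388
%GRR = GRR / tol * 100 = 4.1760388 / 36.7 * 100
%GRR = 11.3789

11.3789


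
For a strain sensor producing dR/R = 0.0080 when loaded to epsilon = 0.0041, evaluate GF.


GF = (dR/R) / epsilon
= 0.0080 / 0.0041
= 1.9512

1.9512


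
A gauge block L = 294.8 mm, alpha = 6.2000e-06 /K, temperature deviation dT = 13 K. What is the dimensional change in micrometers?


dL = L * alpha * dT
= 294.8 * 6.2000e-06 * 13
= 0.0237609 mm
dL_um = 0.0237609 * 1000 = 23.7609 um

23.7609


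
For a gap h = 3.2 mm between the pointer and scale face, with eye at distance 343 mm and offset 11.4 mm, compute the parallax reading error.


error = h * offset / d
= 3.2 * 11.4 / 343
= 0.1064

0.1064


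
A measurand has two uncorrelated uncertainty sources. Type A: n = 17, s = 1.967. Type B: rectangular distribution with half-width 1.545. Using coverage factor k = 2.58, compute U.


u_A = s / sqrt(n) = 1.967 / sqrt(17) = 0.47706757
u_B = half_width / sqrt(3) = 1.545 / sqrt(3) = 0.89200617
uc = sqrt(u_A^2 + u_B^2) = sqrt(0.47706757^2 + 0.89200617^2) = 1.0115673
U = k * uc = 2.58 * 1.0115673
U = 2.6098

2.6098


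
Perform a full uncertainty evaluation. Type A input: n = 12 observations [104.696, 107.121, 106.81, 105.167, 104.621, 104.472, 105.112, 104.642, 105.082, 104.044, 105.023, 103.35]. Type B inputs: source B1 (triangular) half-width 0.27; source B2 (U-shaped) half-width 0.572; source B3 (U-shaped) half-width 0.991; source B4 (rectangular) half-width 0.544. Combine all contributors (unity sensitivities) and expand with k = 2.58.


mean = (104.696 + 107.121 + 106.81 + 105.167 + 104.621 + 104.472 + 105.112 + 104.642 + 105.082 + 104.044 + 105.023 + 103.35) / 12 = 105.0116667
s = sqrt(sum((x - mean)^2)/(n-1)) = 1.048819
u_A = s / sqrt(n) = 1.048819 / sqrt(12) = 0.30276797
u_B1 = 0.27 / sqrt(6) = 0.11022704
u_B2 = 0.572 / sqrt(2) = 0.40446508
u_B3 = 0.991 / sqrt(2) = 0.70074282
u_B4 = 0.544 / sqrt(3) = 0.31407855
uc = sqrt(0.30276797^2 + 0.11022704^2 + 0.40446508^2 + 0.70074282^2 + 0.31407855^2) = 0.92579495
U = k * uc = 2.58 * 0.92579495
U = 2.3886

2.3886


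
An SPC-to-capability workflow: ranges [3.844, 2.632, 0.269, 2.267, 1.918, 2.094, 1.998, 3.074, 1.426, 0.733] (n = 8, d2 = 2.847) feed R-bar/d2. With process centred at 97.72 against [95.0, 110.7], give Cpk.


R_bar = (3.844 + 2.632 + 0.269 + 2.267 + 1.918 + 2.094 + 1.998 + 3.074 + 1.426 + 0.733) / 10 = 2.0255
sigma = R_bar / d2 = 2.0255 / 2.847 = 0.71145065
Cp = (USL - LSL)/(6*sigma) = (110.7 - 95.0)/(6*0.71145065) = 3.6779
Cpu = (110.7 - 97.72)/(3*0.71145065) = 6.0815
Cpl = (97.72 - 95.0)/(3*0.71145065) = 1.2744
Cpk = min(Cpu, Cpl) = 1.2744

1.2744


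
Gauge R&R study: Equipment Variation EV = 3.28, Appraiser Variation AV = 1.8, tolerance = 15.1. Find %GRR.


GRR = sqrt(EV^2 + AV^2) = sqrt(3.28^2 + 1.8^2) = 3.7414436
%GRR = GRR / tol * 100 = 3.7414436 / 15.1 * 100
%GRR = 24.7778

24.7778


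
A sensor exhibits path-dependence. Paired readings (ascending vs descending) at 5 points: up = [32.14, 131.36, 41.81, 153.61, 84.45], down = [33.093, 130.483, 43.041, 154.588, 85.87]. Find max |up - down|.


|32.14 - 33.093| = 0.9530
|131.36 - 130.483| = 0.8770
|41.81 - 43.041| = 1.2310
|153.61 - 154.588| = 0.9780
|84.45 - 85.87| = 1.4200
hysteresis = max(diffs) = 1.4200

1.4200


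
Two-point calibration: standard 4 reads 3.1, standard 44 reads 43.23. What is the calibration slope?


slope = (y2 - y1) / (x2 - x1)
= (43.23 - 3.1) / (44 - 4)
= 40.1300 / 40
= 1.0032

1.0032


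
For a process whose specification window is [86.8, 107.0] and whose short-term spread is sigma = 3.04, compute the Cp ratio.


Cp = (USL - LSL) / (6 * sigma)
= (107.0 - 86.8) / (6 * 3.04)
= 20.2000 / 18.2400
= 1.1075

1.1075


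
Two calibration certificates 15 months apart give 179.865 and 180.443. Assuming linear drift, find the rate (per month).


rate = (v2 - v1) / months
= (180.443 - 179.865) / 15
= 0.5780 / 15
= 0.0385

0.0385


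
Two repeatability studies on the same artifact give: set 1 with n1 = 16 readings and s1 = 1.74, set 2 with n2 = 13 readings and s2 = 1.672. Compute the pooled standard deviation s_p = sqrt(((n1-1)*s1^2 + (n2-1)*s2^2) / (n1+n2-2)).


s_p = sqrt(((n1-1)*s1^2 + (n2-1)*s2^2) / (n1+n2-2))
numerator = (16-1)*1.74^2 + (13-1)*1.672^2 = 45.414 + 33.547008 = 78.961008
denominator = 16 + 13 - 2 = 27
s_p^2 = 78.961008 / 27 = 2.9244818
s_p = sqrt(2.9244818) = 1.7101

1.7101


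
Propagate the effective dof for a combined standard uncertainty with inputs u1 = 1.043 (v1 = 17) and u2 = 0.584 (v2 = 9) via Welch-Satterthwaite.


uc = sqrt(u1^2 + u2^2) = sqrt(1.043^2 + 0.584^2) = 1.1953681
v_eff = uc^4 / (u1^4/v1 + u2^4/v2)
= 1.1953681^4 / (1.043^4/17 + 0.584^4/9)
= 2.0417692 / 0.082537028
v_eff = 24.7376

24.7376


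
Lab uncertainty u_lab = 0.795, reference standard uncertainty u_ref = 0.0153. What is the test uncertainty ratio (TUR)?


TUR = u_lab / u_ref
= 0.795 / 0.0153
= 51.9608

51.9608


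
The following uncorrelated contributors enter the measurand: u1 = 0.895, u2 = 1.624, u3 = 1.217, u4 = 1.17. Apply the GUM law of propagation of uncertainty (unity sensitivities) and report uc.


uc = sqrt(0.895^2 + 1.624^2 + 1.217^2 + 1.17^2)
uc = sqrt(6.28839)
uc = 2.5077

2.5077


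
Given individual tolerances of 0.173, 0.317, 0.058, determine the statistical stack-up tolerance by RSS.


RSS = sqrt(0.173^2 + 0.317^2 + 0.058^2)
= sqrt(0.133782)
= 0.3658

0.3658


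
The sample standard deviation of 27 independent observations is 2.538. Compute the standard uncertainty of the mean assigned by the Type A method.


u_A = s / sqrt(n)
u_A = 2.538 / sqrt(27)
u_A = 2.538 / 5.1961524
u_A = 0.4884

0.4884


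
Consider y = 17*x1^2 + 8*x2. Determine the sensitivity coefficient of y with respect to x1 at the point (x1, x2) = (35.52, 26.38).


y = 17*x1^2 + 8*x2
dy/dx1 = 2*17*x1
Evaluate at x1 = 35.52: c1 = 34 * 35.52
c1 = 1207.6800

1207.6800


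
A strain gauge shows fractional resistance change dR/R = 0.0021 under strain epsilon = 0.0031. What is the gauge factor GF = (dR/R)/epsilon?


GF = (dR/R) / epsilon
= 0.0021 / 0.0031
= 0.6774

0.6774


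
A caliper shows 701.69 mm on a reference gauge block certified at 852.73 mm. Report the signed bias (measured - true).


Systematic error = measured - true
= 701.69 - 852.73
= -151.0400

-151.0400


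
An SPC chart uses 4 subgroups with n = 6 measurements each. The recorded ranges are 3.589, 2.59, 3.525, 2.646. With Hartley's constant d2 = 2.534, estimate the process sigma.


R_bar = (3.589 + 2.59 + 3.525 + 2.646) / 4
R_bar = 12.35 / 4 = 3.0875
sigma_hat = R_bar / d2 = 3.0875 / 2.534 = 1.2184

1.2184


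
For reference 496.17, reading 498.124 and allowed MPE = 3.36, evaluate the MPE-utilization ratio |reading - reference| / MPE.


e = indication - reference = 498.124 - 496.17 = 1.9540
|e| = 1.9540
ratio = |e| / MPE = 1.9540 / 3.36
ratio = 0.5815

0.5815


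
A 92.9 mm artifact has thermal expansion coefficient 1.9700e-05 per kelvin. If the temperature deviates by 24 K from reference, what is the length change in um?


dL = L * alpha * dT
= 92.9 * 1.9700e-05 * 24
= 0.0439231 mm
dL_um = 0.0439231 * 1000 = 43.9231 um

43.9231


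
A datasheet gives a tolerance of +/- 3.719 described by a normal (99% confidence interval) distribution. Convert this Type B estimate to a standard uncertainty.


u_B = half_width / 2.576
u_B = 3.719 / 2.576
u_B = 1.4437

1.4437


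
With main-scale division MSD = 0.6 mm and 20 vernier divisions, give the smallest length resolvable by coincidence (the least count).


LC = MSD / n_div
= 0.6 / 20
= 0.0300

0.0300


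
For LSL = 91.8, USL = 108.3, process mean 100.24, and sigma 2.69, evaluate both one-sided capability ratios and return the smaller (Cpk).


Cpu = (USL - mean) / (3*sigma) = (108.3 - 100.24) / (3*2.69) = 0.9988
Cpl = (mean - LSL) / (3*sigma) = (100.24 - 91.8) / (3*2.69) = 1.0458
Cpk = min(Cpu, Cpl) = 0.9988

0.9988


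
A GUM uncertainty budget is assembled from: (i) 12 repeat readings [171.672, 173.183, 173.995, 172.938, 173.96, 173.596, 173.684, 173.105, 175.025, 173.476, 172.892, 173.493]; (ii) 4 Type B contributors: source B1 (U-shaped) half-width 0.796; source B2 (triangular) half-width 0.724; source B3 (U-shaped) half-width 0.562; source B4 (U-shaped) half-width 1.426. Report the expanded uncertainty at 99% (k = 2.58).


mean = (171.672 + 173.183 + 173.995 + 172.938 + 173.96 + 173.596 + 173.684 + 173.105 + 175.025 + 173.476 + 172.892 + 173.493) / 12 = 173.41825
s = sqrt(sum((x - mean)^2)/(n-1)) = 0.79939501
u_A = s / sqrt(n) = 0.79939501 / sqrt(12) = 0.23076546
u_B1 = 0.796 / sqrt(2) = 0.562857
u_B2 = 0.724 / sqrt(6) = 0.29557176
u_B3 = 0.562 / sqrt(2) = 0.39739401
u_B4 = 1.426 / sqrt(2) = 1.0083343
uc = sqrt(0.23076546^2 + 0.562857^2 + 0.29557176^2 + 0.39739401^2 + 1.0083343^2) = 1.2775302
U = k * uc = 2.58 * 1.2775302
U = 3.2960

3.2960


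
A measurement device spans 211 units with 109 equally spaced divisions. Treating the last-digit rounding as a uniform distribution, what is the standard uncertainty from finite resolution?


resolution = range / divisions
resolution = 211 / 109 = 1.9357798
u_res = resolution / (2*sqrt(3))
u_res = 1.9357798 / 3.4641016
u_res = 0.5588

0.5588


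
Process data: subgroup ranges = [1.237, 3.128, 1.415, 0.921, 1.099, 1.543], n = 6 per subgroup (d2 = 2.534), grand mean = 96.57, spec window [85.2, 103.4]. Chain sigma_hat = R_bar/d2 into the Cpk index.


R_bar = (1.237 + 3.128 + 1.415 + 0.921 + 1.099 + 1.543) / 6 = 1.5571667
sigma = R_bar / d2 = 1.5571667 / 2.534 = 0.61450935
Cp = (USL - LSL)/(6*sigma) = (103.4 - 85.2)/(6*0.61450935) = 4.9362
Cpu = (103.4 - 96.57)/(3*0.61450935) = 3.7049
Cpl = (96.57 - 85.2)/(3*0.61450935) = 6.1675
Cpk = min(Cpu, Cpl) = 3.7049

3.7049


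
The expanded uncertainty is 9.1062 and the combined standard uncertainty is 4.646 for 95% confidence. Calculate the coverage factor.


k = U / uc
k = 9.1062 / 4.646
k = 1.96

1.96


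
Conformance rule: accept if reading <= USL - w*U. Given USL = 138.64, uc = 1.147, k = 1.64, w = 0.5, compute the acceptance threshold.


U = k * uc = 1.64 * 1.147 = 1.88108
guard band g = w * U = 0.5 * 1.88108 = 0.94054
AL = USL - g = 138.64 - 0.94054
AL = 137.6995

137.6995


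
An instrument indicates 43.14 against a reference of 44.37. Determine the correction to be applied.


Correction = standard - reading
= 44.37 - 43.14
= 1.2300

1.2300


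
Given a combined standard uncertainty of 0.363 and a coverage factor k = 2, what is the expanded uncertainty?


U = k * uc
U = 2 * 0.363
U = 0.7260

0.7260


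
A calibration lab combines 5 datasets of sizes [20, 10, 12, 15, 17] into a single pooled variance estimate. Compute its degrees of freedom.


nu = sum_i (n_i - 1)
nu = ((20 - 1) + (10 - 1) + (12 - 1) + (15 - 1) + (17 - 1))
nu = 19 + 9 + 11 + 14 + 16
nu = 69

69


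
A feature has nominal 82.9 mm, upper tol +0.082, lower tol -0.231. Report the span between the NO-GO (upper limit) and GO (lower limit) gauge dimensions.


GO = nominal - lower_tol (smallest hole = maximum material condition)
GO = 82.9 - 0.231 = 82.669
NO-GO = nominal + upper_tol (largest hole = least material condition)
NO-GO = 82.9 + 0.082 = 82.982
spread = NO-GO - GO = 82.982 - 82.669 = 0.3130

0.3130


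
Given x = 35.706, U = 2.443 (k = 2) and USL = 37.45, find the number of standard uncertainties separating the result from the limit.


u = U / k = 2.443 / 2 = 1.2215
margin = |USL - x| = |37.45 - 35.706| = 1.744
z = margin / u = 1.744 / 1.2215
z = 1.4278

1.4278


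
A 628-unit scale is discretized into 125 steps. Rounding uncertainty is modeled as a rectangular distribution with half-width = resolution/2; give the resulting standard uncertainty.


resolution = range / divisions
resolution = 628 / 125 = 5.024
u_res = resolution / (2*sqrt(3))
u_res = 5.024 / 3.4641016
u_res = 1.4503

1.4503


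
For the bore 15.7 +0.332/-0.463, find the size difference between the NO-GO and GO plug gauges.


GO = nominal - lower_tol (smallest hole = maximum material condition)
GO = 15.7 - 0.463 = 15.237
NO-GO = nominal + upper_tol (largest hole = least material condition)
NO-GO = 15.7 + 0.332 = 16.032
spread = NO-GO - GO = 16.032 - 15.237 = 0.7950

0.7950


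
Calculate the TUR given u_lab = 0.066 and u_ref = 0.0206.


TUR = u_lab / u_ref
= 0.066 / 0.0206
= 3.2039

3.2039


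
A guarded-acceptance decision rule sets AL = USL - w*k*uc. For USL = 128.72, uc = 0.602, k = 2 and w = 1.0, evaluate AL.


U = k * uc = 2 * 0.602 = 1.204
guard band g = w * U = 1.0 * 1.204 = 1.204
AL = USL - g = 128.72 - 1.204
AL = 127.5160

127.5160


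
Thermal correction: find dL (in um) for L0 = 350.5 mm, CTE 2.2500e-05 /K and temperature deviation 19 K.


dL = L * alpha * dT
= 350.5 * 2.2500e-05 * 19
= 0.1498388 mm
dL_um = 0.1498388 * 1000 = 149.8388 um

149.8388


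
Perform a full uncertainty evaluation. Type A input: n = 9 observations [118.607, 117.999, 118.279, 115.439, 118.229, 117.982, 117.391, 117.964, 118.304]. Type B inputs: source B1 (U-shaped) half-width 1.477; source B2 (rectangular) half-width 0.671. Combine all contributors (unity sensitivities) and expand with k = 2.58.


mean = (118.607 + 117.999 + 118.279 + 115.439 + 118.229 + 117.982 + 117.391 + 117.964 + 118.304) / 9 = 117.7993333
s = sqrt(sum((x - mean)^2)/(n-1)) = 0.94604215
u_A = s / sqrt(n) = 0.94604215 / sqrt(9) = 0.31534738
u_B1 = 1.477 / sqrt(2) = 1.0443967
u_B2 = 0.671 / sqrt(3) = 0.38740203
uc = sqrt(0.31534738^2 + 1.0443967^2 + 0.38740203^2) = 1.1577084
U = k * uc = 2.58 * 1.1577084
U = 2.9869

2.9869


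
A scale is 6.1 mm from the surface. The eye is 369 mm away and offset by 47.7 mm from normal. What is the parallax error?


error = h * offset / d
= 6.1 * 47.7 / 369
= 0.7885

0.7885


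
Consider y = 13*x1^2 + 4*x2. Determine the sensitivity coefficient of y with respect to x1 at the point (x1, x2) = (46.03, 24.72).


y = 13*x1^2 + 4*x2
dy/dx1 = 2*13*x1
Evaluate at x1 = 46.03: c1 = 26 * 46.03
c1 = 1196.7800

1196.7800


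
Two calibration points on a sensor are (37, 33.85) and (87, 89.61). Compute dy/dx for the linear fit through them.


slope = (y2 - y1) / (x2 - x1)
= (89.61 - 33.85) / (87 - 37)
= 55.7600 / 50
= 1.1152

1.1152


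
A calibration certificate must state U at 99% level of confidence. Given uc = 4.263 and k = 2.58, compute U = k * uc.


U = k * uc
U = 2.58 * 4.263
U = 10.9985

10.9985


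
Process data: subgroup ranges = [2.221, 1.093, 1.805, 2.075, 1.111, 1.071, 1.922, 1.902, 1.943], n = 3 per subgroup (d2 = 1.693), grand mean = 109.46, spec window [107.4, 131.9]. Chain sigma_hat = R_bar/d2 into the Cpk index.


R_bar = (2.221 + 1.093 + 1.805 + 2.075 + 1.111 + 1.071 + 1.922 + 1.902 + 1.943) / 9 = 1.6825556
sigma = R_bar / d2 = 1.6825556 / 1.693 = 0.99383083
Cp = (USL - LSL)/(6*sigma) = (131.9 - 107.4)/(6*0.99383083) = 4.1087
Cpu = (131.9 - 109.46)/(3*0.99383083) = 7.5264
Cpl = (109.46 - 107.4)/(3*0.99383083) = 0.6909
Cpk = min(Cpu, Cpl) = 0.6909

0.6909


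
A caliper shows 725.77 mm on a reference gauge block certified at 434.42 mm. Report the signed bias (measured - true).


Systematic error = measured - true
= 725.77 - 434.42
= 291.3500

291.3500


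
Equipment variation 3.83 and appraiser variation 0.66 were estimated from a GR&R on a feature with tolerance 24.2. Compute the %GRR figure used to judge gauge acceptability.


GRR = sqrt(EV^2 + AV^2) = sqrt(3.83^2 + 0.66^2) = 3.8864508
%GRR = GRR / tol * 100 = 3.8864508 / 24.2 * 100
%GRR = 16.0597

16.0597


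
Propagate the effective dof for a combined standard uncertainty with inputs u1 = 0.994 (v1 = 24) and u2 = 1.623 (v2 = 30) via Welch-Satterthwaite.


uc = sqrt(u1^2 + u2^2) = sqrt(0.994^2 + 1.623^2) = 1.9031986
v_eff = uc^4 / (u1^4/v1 + u2^4/v2)
= 1.9031986^4 / (0.994^4/24 + 1.623^4/30)
= 13.120079 / 0.27196348
v_eff = 48.2421

48.2421


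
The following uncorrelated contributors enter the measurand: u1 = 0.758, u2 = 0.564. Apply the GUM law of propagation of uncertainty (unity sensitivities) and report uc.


uc = sqrt(0.758^2 + 0.564^2)
uc = sqrt(0.89266)
uc = 0.9448

0.9448


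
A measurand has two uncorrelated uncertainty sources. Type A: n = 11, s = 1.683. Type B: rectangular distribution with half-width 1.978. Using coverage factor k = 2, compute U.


u_A = s / sqrt(n) = 1.683 / sqrt(11) = 0.50744359
u_B = half_width / sqrt(3) = 1.978 / sqrt(3) = 1.1419988
uc = sqrt(u_A^2 + u_B^2) = sqrt(0.50744359^2 + 1.1419988^2) = 1.2496641
U = k * uc = 2 * 1.2496641
U = 2.4993

2.4993


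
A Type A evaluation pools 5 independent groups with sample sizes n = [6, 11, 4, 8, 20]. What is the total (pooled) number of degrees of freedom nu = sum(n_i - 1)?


nu = sum_i (n_i - 1)
nu = ((6 - 1) + (11 - 1) + (4 - 1) + (8 - 1) + (20 - 1))
nu = 5 + 10 + 3 + 7 + 19
nu = 44

44


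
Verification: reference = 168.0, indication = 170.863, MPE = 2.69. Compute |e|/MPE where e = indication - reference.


e = indication - reference = 170.863 - 168.0 = 2.8630
|e| = 2.8630
ratio = |e| / MPE = 2.8630 / 2.69
ratio = 1.0643

1.0643


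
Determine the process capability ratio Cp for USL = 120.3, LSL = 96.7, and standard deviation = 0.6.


Cp = (USL - LSL) / (6 * sigma)
= (120.3 - 96.7) / (6 * 0.6)
= 23.6000 / 3.6000
= 6.5556

6.5556


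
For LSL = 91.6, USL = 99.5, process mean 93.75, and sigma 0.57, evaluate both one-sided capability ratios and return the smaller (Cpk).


Cpu = (USL - mean) / (3*sigma) = (99.5 - 93.75) / (3*0.57) = 3.3626
Cpl = (mean - LSL) / (3*sigma) = (93.75 - 91.6) / (3*0.57) = 1.2573
Cpk = min(Cpu, Cpl) = 1.2573

1.2573


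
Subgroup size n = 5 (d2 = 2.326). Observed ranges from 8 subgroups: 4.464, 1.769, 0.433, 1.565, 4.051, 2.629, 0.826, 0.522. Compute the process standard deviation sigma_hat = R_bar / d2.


R_bar = (4.464 + 1.769 + 0.433 + 1.565 + 4.051 + 2.629 + 0.826 + 0.522) / 8
R_bar = 16.259 / 8 = 2.032375
sigma_hat = R_bar / d2 = 2.032375 / 2.326 = 0.8738

0.8738


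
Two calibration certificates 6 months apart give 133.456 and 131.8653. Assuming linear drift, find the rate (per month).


rate = (v2 - v1) / months
= (131.8653 - 133.456) / 6
= -1.5907 / 6
= -0.2651

-0.2651


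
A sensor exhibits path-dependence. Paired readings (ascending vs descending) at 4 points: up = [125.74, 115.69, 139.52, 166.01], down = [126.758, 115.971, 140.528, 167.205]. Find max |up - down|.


|125.74 - 126.758| = 1.0180
|115.69 - 115.971| = 0.2810
|139.52 - 140.528| = 1.0080
|166.01 - 167.205| = 1.1950
hysteresis = max(diffs) = 1.1950

1.1950


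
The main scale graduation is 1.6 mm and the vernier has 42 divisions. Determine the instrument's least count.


LC = MSD / n_div
= 1.6 / 42
= 0.0381

0.0381


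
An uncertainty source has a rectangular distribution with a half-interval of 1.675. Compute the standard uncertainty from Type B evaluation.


u_B = half_width / sqrt(3)
u_B = 1.675 / 1.7320508
u_B = 0.9671

0.9671


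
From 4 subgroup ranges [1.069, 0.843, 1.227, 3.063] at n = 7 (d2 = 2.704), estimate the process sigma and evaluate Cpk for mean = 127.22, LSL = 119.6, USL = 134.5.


R_bar = (1.069 + 0.843 + 1.227 + 3.063) / 4 = 1.5505
sigma = R_bar / d2 = 1.5505 / 2.704 = 0.57340976
Cp = (USL - LSL)/(6*sigma) = (134.5 - 119.6)/(6*0.57340976) = 4.3308
Cpu = (134.5 - 127.22)/(3*0.57340976) = 4.2320
Cpl = (127.22 - 119.6)/(3*0.57340976) = 4.4296
Cpk = min(Cpu, Cpl) = 4.2320

4.2320


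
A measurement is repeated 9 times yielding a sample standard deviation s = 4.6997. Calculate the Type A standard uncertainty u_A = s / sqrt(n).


u_A = s / sqrt(n)
u_A = 4.6997 / sqrt(9)
u_A = 4.6997 / 3
u_A = 1.5666

1.5666


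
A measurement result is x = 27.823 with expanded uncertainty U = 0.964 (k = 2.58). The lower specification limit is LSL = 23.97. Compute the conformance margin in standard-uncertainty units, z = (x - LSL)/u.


u = U / k = 0.964 / 2.58 = 0.37364341
margin = |LSL - x| = |23.97 - 27.823| = 3.853
z = margin / u = 3.853 / 0.37364341
z = 10.3120

10.3120


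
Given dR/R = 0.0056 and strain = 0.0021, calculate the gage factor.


GF = (dR/R) / epsilon
= 0.0056 / 0.0021
= 2.6667

2.6667


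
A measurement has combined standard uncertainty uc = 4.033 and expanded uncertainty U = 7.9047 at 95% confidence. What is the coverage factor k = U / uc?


k = U / uc
k = 7.9047 / 4.033
k = 1.96

1.96


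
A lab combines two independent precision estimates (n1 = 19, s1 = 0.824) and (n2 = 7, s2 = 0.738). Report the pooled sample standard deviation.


s_p = sqrt(((n1-1)*s1^2 + (n2-1)*s2^2) / (n1+n2-2))
numerator = (19-1)*0.824^2 + (7-1)*0.738^2 = 12.221568 + 3.267864 = 15.489432
denominator = 19 + 7 - 2 = 24
s_p^2 = 15.489432 / 24 = 0.645393
s_p = sqrt(0.645393) = 0.8034

0.8034


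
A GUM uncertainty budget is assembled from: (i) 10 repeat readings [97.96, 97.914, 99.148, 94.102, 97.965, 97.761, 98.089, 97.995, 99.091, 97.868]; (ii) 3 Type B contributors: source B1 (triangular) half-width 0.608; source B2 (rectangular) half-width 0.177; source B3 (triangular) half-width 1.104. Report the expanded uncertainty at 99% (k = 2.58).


mean = (97.96 + 97.914 + 99.148 + 94.102 + 97.965 + 97.761 + 98.089 + 97.995 + 99.091 + 97.868) / 10 = 97.7893
s = sqrt(sum((x - mean)^2)/(n-1)) = 1.3884986
u_A = s / sqrt(n) = 1.3884986 / sqrt(10) = 0.43908181
u_B1 = 0.608 / sqrt(6) = 0.24821496
u_B2 = 0.177 / sqrt(3) = 0.102191
u_B3 = 1.104 / sqrt(6) = 0.45070611
uc = sqrt(0.43908181^2 + 0.24821496^2 + 0.102191^2 + 0.45070611^2) = 0.68409246
U = k * uc = 2.58 * 0.68409246
U = 1.7650

1.7650


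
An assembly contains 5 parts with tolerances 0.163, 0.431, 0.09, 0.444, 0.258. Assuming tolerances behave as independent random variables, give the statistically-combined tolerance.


RSS = sqrt(0.163^2 + 0.431^2 + 0.09^2 + 0.444^2 + 0.258^2)
= sqrt(0.48413)
= 0.6958

0.6958


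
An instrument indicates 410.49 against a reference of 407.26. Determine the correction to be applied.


Correction = standard - reading
= 407.26 - 410.49
= -3.2300

-3.2300


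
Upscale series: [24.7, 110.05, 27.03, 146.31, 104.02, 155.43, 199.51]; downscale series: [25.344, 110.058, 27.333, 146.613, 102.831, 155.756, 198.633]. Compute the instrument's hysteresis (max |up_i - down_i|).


|24.7 - 25.344| = 0.6440
|110.05 - 110.058| = 0.0080
|27.03 - 27.333| = 0.3030
|146.31 - 146.613| = 0.3030
|104.02 - 102.831| = 1.1890
|155.43 - 155.756| = 0.3260
|199.51 - 198.633| = 0.8770
hysteresis = max(diffs) = 1.1890

1.1890


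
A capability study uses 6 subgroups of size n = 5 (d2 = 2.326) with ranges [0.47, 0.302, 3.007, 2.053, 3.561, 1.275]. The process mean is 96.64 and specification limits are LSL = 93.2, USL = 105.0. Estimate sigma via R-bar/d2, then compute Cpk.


R_bar = (0.47 + 0.302 + 3.007 + 2.053 + 3.561 + 1.275) / 6 = 1.778
sigma = R_bar / d2 = 1.778 / 2.326 = 0.76440241
Cp = (USL - LSL)/(6*sigma) = (105.0 - 93.2)/(6*0.76440241) = 2.5728
Cpu = (105.0 - 96.64)/(3*0.76440241) = 3.6455
Cpl = (96.64 - 93.2)/(3*0.76440241) = 1.5001
Cpk = min(Cpu, Cpl) = 1.5001

1.5001


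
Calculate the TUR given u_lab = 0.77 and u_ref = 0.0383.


TUR = u_lab / u_ref
= 0.77 / 0.0383
= 20.1044

20.1044


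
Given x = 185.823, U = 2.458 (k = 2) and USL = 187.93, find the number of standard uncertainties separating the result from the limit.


u = U / k = 2.458 / 2 = 1.229
margin = |USL - x| = |187.93 - 185.823| = 2.107
z = margin / u = 2.107 / 1.229
z = 1.7144

1.7144


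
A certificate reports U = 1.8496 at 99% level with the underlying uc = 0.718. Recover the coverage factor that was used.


k = U / uc
k = 1.8496 / 0.718
k = 2.576

2.576


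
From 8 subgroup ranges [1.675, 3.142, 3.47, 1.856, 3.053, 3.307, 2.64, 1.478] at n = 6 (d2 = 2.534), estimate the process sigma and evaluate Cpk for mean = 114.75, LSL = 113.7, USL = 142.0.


R_bar = (1.675 + 3.142 + 3.47 + 1.856 + 3.053 + 3.307 + 2.64 + 1.478) / 8 = 2.577625
sigma = R_bar / d2 = 2.577625 / 2.534 = 1.0172159
Cp = (USL - LSL)/(6*sigma) = (142.0 - 113.7)/(6*1.0172159) = 4.6368
Cpu = (142.0 - 114.75)/(3*1.0172159) = 8.9296
Cpl = (114.75 - 113.7)/(3*1.0172159) = 0.3441
Cpk = min(Cpu, Cpl) = 0.3441

0.3441


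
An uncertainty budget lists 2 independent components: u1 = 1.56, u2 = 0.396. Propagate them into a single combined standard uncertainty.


uc = sqrt(1.56^2 + 0.396^2)
uc = sqrt(2.590416)
uc = 1.6095

1.6095


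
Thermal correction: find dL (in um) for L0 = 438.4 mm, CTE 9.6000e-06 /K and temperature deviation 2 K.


dL = L * alpha * dT
= 438.4 * 9.6000e-06 * 2
= 0.0084173 mm
dL_um = 0.0084173 * 1000 = 8.4173 um

8.4173


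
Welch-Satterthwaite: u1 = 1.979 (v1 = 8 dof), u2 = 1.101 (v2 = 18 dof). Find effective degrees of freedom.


uc = sqrt(u1^2 + u2^2) = sqrt(1.979^2 + 1.101^2) = 2.2646505
v_eff = uc^4 / (u1^4/v1 + u2^4/v2)
= 2.2646505^4 / (1.979^4/8 + 1.101^4/18)
= 26.302968 / 1.9989488
v_eff = 13.1584

13.1584


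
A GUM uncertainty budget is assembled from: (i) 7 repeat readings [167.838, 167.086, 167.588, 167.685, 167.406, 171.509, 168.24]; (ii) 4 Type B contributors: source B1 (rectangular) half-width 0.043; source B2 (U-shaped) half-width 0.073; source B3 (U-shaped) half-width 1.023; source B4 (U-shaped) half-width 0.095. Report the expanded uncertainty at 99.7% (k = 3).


mean = (167.838 + 167.086 + 167.588 + 167.685 + 167.406 + 171.509 + 168.24) / 7 = 168.1931429
s = sqrt(sum((x - mean)^2)/(n-1)) = 1.5051576
u_A = s / sqrt(n) = 1.5051576 / sqrt(7) = 0.5688961
u_B1 = 0.043 / sqrt(3) = 0.024826062
u_B2 = 0.073 / sqrt(2) = 0.051618795
u_B3 = 1.023 / sqrt(2) = 0.72337024
u_B4 = 0.095 / sqrt(2) = 0.067175144
uc = sqrt(0.5688961^2 + 0.024826062^2 + 0.051618795^2 + 0.72337024^2 + 0.067175144^2) = 0.92450019
U = k * uc = 3 * 0.92450019
U = 2.7735

2.7735


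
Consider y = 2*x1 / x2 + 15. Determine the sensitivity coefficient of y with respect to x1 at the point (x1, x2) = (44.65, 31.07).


y = 2*x1 / x2 + 15
dy/dx1 = 2/x2
Evaluate at x2 = 31.07: c1 = 2 / 31.07
c1 = 0.0644

0.0644


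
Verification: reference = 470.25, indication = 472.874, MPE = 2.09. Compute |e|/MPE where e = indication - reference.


e = indication - reference = 472.874 - 470.25 = 2.6240
|e| = 2.6240
ratio = |e| / MPE = 2.6240 / 2.09
ratio = 1.2555

1.2555


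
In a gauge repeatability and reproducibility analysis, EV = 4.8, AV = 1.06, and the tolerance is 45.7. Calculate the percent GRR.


GRR = sqrt(EV^2 + AV^2) = sqrt(4.8^2 + 1.06^2) = 4.9156485
%GRR = GRR / tol * 100 = 4.9156485 / 45.7 * 100
%GRR = 10.7563

10.7563


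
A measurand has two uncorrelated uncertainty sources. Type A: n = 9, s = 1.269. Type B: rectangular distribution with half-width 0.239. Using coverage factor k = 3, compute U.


u_A = s / sqrt(n) = 1.269 / sqrt(9) = 0.423
u_B = half_width / sqrt(3) = 0.239 / sqrt(3) = 0.13798671
uc = sqrt(u_A^2 + u_B^2) = sqrt(0.423^2 + 0.13798671^2) = 0.44493745
U = k * uc = 3 * 0.44493745
U = 1.3348

1.3348


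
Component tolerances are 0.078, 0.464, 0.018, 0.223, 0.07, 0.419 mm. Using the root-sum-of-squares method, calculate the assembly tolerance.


RSS = sqrt(0.078^2 + 0.464^2 + 0.018^2 + 0.223^2 + 0.07^2 + 0.419^2)
= sqrt(0.451894)
= 0.6722

0.6722


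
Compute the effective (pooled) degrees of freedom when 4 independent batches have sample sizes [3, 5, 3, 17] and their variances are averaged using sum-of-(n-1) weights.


nu = sum_i (n_i - 1)
nu = ((3 - 1) + (5 - 1) + (3 - 1) + (17 - 1))
nu = 2 + 4 + 2 + 16
nu = 24

24


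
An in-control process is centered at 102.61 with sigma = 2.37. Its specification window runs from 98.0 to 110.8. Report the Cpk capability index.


Cpu = (USL - mean) / (3*sigma) = (110.8 - 102.61) / (3*2.37) = 1.1519
Cpl = (mean - LSL) / (3*sigma) = (102.61 - 98.0) / (3*2.37) = 0.6484
Cpk = min(Cpu, Cpl) = 0.6484

0.6484


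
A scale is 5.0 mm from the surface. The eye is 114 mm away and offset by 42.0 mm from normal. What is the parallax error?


error = h * offset / d
= 5.0 * 42.0 / 114
= 1.8421

1.8421


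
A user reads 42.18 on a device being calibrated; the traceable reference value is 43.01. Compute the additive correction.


Correction = standard - reading
= 43.01 - 42.18
= 0.8300

0.8300


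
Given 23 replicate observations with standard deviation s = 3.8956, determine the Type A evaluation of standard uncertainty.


u_A = s / sqrt(n)
u_A = 3.8956 / sqrt(23)
u_A = 3.8956 / 4.7958315
u_A = 0.8123

0.8123


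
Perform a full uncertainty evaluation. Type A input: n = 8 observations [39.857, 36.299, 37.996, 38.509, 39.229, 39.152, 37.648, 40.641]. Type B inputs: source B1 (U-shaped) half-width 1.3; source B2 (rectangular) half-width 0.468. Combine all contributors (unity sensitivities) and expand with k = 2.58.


mean = (39.857 + 36.299 + 37.996 + 38.509 + 39.229 + 39.152 + 37.648 + 40.641) / 8 = 38.666375
s = sqrt(sum((x - mean)^2)/(n-1)) = 1.361975
u_A = s / sqrt(n) = 1.361975 / sqrt(8) = 0.48153088
u_B1 = 1.3 / sqrt(2) = 0.91923882
u_B2 = 0.468 / sqrt(3) = 0.27019993
uc = sqrt(0.48153088^2 + 0.91923882^2 + 0.27019993^2) = 1.0723246
U = k * uc = 2.58 * 1.0723246
U = 2.7666

2.7666


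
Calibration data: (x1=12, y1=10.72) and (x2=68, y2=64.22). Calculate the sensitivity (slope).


slope = (y2 - y1) / (x2 - x1)
= (64.22 - 10.72) / (68 - 12)
= 53.5000 / 56
= 0.9554

0.9554


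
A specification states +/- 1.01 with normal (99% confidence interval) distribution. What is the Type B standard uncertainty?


u_B = half_width / 2.576
u_B = 1.01 / 2.576
u_B = 0.3921

0.3921


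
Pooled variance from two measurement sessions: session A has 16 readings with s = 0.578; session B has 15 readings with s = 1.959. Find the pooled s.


s_p = sqrt(((n1-1)*s1^2 + (n2-1)*s2^2) / (n1+n2-2))
numerator = (16-1)*0.578^2 + (15-1)*1.959^2 = 5.01126 + 53.727534 = 58.738794
denominator = 16 + 15 - 2 = 29
s_p^2 = 58.738794 / 29 = 2.0254757
s_p = sqrt(2.0254757) = 1.4232

1.4232


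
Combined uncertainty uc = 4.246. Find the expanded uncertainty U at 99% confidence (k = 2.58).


U = k * uc
U = 2.58 * 4.246
U = 10.9547

10.9547


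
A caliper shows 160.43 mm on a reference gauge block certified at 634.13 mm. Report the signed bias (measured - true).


Systematic error = measured - true
= 160.43 - 634.13
= -473.7000

-473.7000


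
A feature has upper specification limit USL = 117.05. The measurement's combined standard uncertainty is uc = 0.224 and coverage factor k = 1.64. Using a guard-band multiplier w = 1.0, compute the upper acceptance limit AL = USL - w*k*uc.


U = k * uc = 1.64 * 0.224 = 0.36736
guard band g = w * U = 1.0 * 0.36736 = 0.36736
AL = USL - g = 117.05 - 0.36736
AL = 116.6826

116.6826


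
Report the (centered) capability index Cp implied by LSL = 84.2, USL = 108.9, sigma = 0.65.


Cp = (USL - LSL) / (6 * sigma)
= (108.9 - 84.2) / (6 * 0.65)
= 24.7000 / 3.9000
= 6.3333

6.3333


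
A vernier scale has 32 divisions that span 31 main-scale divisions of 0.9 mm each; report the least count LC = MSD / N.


LC = MSD / n_div
= 0.9 / 32
= 0.0281

0.0281


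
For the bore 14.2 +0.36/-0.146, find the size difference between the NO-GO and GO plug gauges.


GO = nominal - lower_tol (smallest hole = maximum material condition)
GO = 14.2 - 0.146 = 14.054
NO-GO = nominal + upper_tol (largest hole = least material condition)
NO-GO = 14.2 + 0.36 = 14.56
spread = NO-GO - GO = 14.56 - 14.054 = 0.5060

0.5060


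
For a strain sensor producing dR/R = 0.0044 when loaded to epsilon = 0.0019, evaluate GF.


GF = (dR/R) / epsilon
= 0.0044 / 0.0019
= 2.3158

2.3158


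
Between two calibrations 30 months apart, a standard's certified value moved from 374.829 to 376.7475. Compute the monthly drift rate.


rate = (v2 - v1) / months
= (376.7475 - 374.829) / 30
= 1.9185 / 30
= 0.0639

0.0639


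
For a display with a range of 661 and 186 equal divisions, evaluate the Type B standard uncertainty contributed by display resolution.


resolution = range / divisions
resolution = 661 / 186 = 3.5537634
u_res = resolution / (2*sqrt(3))
u_res = 3.5537634 / 3.4641016
u_res = 1.0259

1.0259


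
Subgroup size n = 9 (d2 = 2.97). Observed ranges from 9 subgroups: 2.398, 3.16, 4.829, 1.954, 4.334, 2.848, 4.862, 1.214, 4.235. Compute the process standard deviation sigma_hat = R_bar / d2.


R_bar = (2.398 + 3.16 + 4.829 + 1.954 + 4.334 + 2.848 + 4.862 + 1.214 + 4.235) / 9
R_bar = 29.834 / 9 = 3.3148889
sigma_hat = R_bar / d2 = 3.3148889 / 2.97 = 1.1161

1.1161


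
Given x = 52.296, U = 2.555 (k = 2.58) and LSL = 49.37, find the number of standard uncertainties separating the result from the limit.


u = U / k = 2.555 / 2.58 = 0.99031008
margin = |LSL - x| = |49.37 - 52.296| = 2.926
z = margin / u = 2.926 / 0.99031008
z = 2.9546

2.9546


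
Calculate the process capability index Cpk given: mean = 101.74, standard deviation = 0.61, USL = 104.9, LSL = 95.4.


Cpu = (USL - mean) / (3*sigma) = (104.9 - 101.74) / (3*0.61) = 1.7268
Cpl = (mean - LSL) / (3*sigma) = (101.74 - 95.4) / (3*0.61) = 3.4645
Cpk = min(Cpu, Cpl) = 1.7268

1.7268


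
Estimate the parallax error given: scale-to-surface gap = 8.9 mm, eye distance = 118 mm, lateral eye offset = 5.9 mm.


error = h * offset / d
= 8.9 * 5.9 / 118
= 0.4450

0.4450


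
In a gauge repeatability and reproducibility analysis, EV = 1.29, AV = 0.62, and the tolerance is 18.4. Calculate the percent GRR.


GRR = sqrt(EV^2 + AV^2) = sqrt(1.29^2 + 0.62^2) = 1.4312582
%GRR = GRR / tol * 100 = 1.4312582 / 18.4 * 100
%GRR = 7.7786

7.7786
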